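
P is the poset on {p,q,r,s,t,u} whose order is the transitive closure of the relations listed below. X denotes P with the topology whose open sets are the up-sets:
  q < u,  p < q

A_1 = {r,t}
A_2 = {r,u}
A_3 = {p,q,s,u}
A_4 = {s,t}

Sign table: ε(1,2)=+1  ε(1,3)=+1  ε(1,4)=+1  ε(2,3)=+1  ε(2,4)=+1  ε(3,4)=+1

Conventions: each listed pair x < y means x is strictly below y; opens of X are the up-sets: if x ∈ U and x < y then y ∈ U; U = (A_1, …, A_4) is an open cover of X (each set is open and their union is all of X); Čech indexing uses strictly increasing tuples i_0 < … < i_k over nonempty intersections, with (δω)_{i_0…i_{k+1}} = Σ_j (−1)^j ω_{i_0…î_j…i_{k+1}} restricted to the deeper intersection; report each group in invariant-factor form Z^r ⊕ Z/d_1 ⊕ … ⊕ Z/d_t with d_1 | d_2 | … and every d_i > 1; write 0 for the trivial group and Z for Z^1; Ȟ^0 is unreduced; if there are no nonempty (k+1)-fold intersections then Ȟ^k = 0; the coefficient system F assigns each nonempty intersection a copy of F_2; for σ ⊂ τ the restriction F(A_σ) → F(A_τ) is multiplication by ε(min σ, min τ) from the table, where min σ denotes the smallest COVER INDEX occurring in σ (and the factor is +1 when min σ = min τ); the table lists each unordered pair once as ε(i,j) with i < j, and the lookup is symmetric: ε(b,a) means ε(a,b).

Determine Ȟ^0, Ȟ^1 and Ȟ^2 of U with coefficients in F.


intersection data:
  A12={r} A14={t} A23={u} A34={s}
C dims 4,4; δ0: rk_F2 3
Ȟ^0 = (4 − 3) − 0 = 1, so Ȟ^0 ≅ Z/2
Ȟ^1 = (4 − 0) − 3 = 1, so Ȟ^1 ≅ Z/2
Ȟ^2 = (0 − 0) − 0 = 0, so Ȟ^2 ≅ 0

Ȟ^0(U;F) ≅ Z/2,  Ȟ^1(U;F) ≅ Z/2,  Ȟ^2(U;F) ≅ 0


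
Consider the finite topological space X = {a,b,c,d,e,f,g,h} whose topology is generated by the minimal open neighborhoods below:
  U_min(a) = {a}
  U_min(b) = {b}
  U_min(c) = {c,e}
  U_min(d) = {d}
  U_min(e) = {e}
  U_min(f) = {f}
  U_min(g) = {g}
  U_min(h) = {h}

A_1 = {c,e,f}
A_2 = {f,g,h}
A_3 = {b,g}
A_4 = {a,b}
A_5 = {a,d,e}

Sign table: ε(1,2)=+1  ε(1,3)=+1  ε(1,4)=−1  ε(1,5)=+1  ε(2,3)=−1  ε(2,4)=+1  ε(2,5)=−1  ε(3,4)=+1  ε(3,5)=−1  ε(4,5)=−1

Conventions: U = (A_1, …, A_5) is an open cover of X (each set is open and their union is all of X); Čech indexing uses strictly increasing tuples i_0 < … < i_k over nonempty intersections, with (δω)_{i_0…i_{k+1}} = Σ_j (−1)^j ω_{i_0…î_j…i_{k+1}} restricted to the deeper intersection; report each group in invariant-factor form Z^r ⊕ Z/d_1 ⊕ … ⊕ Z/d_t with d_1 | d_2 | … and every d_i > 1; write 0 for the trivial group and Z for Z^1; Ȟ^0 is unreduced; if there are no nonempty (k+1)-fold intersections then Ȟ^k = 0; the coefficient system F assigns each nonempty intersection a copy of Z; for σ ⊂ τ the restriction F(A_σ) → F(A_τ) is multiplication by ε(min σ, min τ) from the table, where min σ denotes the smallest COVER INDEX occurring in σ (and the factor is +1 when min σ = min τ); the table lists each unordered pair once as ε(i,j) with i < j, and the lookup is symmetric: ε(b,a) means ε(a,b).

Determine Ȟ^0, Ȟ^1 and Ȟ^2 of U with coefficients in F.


Ȟ^0(U;F) ≅ Z, Ȟ^1(U;F) ≅ Z, Ȟ^2(U;F) ≅ 0

nonempty intersections:
  A12={f} A15={e} A23={g} A34={b} A45={a}
C dims 5,5; δ0: rk 4, SNF 1^4
Ȟ^0: (5−4)−0=1 ⇒ Z
Ȟ^1: (5−0)−4=1 ⇒ Z
Ȟ^2: (0−0)−0=0 ⇒ 0


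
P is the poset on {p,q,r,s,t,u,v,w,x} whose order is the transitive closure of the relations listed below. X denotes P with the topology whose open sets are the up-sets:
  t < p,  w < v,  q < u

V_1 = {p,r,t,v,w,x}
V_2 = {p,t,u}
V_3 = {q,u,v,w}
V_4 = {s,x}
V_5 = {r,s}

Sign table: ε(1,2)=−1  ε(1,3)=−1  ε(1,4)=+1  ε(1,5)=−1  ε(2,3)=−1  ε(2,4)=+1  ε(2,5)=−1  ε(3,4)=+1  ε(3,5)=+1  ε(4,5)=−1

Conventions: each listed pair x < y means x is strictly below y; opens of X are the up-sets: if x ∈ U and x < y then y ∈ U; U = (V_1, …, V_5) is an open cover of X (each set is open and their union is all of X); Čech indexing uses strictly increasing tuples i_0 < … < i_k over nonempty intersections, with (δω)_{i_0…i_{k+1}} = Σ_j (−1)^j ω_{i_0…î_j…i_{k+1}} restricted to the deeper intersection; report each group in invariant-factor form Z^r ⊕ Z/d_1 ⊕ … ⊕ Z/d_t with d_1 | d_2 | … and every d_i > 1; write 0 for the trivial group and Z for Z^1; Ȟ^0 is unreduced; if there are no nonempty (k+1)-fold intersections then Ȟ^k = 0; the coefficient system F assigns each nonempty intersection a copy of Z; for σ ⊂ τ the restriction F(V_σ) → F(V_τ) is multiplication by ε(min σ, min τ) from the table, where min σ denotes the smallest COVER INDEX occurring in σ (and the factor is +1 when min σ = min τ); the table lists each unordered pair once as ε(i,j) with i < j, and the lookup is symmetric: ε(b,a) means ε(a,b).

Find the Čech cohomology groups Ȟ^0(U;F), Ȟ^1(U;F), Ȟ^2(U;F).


Ȟ^0 = 0, Ȟ^1 = Z ⊕ Z/2, Ȟ^2 = 0

nonempty intersections:
  V12={p,t} V13={v,w} V14={x} V15={r} V23={u} V45={s}
C dims 5,6; δ0: rk 5, SNF 1^4·2
Ȟ^0: (5−5)−0=0 ⇒ 0
Ȟ^1: (6−0)−5=1 plus torsion [2] ⇒ Z ⊕ Z/2
Ȟ^2: (0−0)−0=0 ⇒ 0


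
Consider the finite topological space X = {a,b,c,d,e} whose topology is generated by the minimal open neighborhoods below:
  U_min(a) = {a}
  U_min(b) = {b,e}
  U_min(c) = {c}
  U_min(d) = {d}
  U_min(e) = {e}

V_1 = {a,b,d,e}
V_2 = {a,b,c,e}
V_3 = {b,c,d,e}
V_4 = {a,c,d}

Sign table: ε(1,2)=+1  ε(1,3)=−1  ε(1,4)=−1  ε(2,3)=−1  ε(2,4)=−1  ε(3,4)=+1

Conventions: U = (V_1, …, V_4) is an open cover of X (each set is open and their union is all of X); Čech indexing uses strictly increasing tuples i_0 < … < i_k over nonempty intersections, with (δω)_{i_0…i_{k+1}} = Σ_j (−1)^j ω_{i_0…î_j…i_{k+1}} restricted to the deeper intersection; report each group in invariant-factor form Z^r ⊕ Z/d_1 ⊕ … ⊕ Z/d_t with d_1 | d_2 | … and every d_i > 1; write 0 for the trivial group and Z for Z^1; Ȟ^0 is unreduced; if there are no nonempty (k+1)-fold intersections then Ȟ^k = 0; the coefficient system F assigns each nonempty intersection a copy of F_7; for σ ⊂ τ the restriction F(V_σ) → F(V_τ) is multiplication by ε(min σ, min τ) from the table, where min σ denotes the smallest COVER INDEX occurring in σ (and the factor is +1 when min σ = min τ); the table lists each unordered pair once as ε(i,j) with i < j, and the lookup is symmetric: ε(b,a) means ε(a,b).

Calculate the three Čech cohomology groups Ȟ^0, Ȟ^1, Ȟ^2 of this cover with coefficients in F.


Ȟ^0 = Z/7; Ȟ^1 = 0; Ȟ^2 = Z/7

nerve of the cover:
  V12={a,b,e} V13={b,d,e} V14={a,d} V23={b,c,e} V24={a,c} V34={c,d}
  V123={b,e} V124={a} V134={d} V234={c}
C dims 4,6,4; δ0: rk_F7 3; δ1: rk_F7 3
Ȟ^0 = (4 − 3) − 0 = 1, so Ȟ^0 ≅ Z/7
Ȟ^1 = (6 − 3) − 3 = 0, so Ȟ^1 ≅ 0
Ȟ^2 = (4 − 0) − 3 = 1, so Ȟ^2 ≅ Z/7


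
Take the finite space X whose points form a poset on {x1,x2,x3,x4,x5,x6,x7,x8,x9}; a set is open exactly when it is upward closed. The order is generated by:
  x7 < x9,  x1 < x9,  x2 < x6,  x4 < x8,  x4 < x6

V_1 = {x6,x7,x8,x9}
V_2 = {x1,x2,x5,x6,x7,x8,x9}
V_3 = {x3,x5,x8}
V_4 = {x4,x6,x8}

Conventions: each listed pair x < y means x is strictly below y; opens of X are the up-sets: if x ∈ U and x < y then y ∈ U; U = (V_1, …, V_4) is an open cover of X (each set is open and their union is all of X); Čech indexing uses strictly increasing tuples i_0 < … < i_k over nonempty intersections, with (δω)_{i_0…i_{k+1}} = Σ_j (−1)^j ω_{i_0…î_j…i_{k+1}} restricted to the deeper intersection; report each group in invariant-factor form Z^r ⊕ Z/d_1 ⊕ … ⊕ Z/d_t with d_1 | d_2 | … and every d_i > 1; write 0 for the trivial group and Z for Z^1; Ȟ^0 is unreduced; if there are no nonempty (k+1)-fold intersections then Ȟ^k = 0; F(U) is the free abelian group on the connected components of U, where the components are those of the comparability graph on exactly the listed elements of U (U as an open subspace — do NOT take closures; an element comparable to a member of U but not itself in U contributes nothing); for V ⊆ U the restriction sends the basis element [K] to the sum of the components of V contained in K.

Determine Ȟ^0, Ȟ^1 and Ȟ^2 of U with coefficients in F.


nonempty intersections:
  V12={x6,x7,x8,x9} V13={x8} V14={x6,x8} V23={x5,x8} V24={x6,x8} V34={x8}
  V123={x8} V124={x6,x8} V134={x8} V234={x8}
  V1234={x8}
components per intersection:
  V1: {x6} {x7,x9} {x8}
  V2: {x1,x7,x9} {x2,x6} {x5} {x8}
  V3: {x3} {x5} {x8}
  V4: {x4,x6,x8}
  V12: {x6} {x7,x9} {x8}
  V13: {x8}
  V14: {x6} {x8}
  V23: {x5} {x8}
  V24: {x6} {x8}
  V34: {x8}
  V123: {x8}
  V124: {x6} {x8}
  V134: {x8}
  V234: {x8}
  V1234: {x8}
C dims 11,11,5,1; δ0: rk 7, SNF 1^7; δ1: rk 4, SNF 1^4; δ2: rk 1, SNF 1^1
Ȟ^0: (11−7)−0=4 ⇒ Z^4
Ȟ^1: (11−4)−7=0 ⇒ 0
Ȟ^2: (5−1)−4=0 ⇒ 0

Ȟ^0(U;F) ≅ Z^4,  Ȟ^1(U;F) ≅ 0,  Ȟ^2(U;F) ≅ 0


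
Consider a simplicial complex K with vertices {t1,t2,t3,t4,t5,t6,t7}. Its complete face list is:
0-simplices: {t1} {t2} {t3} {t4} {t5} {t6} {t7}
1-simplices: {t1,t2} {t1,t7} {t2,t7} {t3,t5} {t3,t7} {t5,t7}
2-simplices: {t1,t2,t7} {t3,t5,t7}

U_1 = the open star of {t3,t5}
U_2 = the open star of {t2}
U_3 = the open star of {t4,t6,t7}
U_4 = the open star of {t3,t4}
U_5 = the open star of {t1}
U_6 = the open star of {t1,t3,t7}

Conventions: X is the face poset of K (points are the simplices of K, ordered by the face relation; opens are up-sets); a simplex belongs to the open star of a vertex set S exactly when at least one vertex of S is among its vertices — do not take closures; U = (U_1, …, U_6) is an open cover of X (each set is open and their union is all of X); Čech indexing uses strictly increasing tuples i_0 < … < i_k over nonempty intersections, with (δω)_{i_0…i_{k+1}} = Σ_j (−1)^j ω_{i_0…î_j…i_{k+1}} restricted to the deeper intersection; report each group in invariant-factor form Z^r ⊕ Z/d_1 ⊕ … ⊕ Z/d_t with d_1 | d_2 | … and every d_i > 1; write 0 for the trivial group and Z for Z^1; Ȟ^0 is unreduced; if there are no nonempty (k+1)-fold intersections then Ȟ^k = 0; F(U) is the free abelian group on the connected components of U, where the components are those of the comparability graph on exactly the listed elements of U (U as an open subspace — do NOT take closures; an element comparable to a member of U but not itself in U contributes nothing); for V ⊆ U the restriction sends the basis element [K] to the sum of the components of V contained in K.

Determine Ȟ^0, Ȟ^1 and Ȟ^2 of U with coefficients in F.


Ȟ^0 = Z^3; Ȟ^1 = 0; Ȟ^2 = 0

intersection data:
  U1={{t3},{t5},{t3,t5},{t3,t7},{t5,t7},{t3,t5,t7}} U2={{t2},{t1,t2},{t2,t7},{t1,t2,t7}} U3={{t4},{t6},{t7},{t1,t7},{t2,t7},{t3,t7},{t5,t7},{t1,t2,t7},{t3,t5,t7}} U4={{t3},{t4},{t3,t5},{t3,t7},{t3,t5,t7}} U5={{t1},{t1,t2},{t1,t7},{t1,t2,t7}} U6={{t1},{t3},{t7},{t1,t2},{t1,t7},{t2,t7},{t3,t5},{t3,t7},{t5,t7},{t1,t2,t7},{t3,t5,t7}}
  U13={{t3,t7},{t5,t7},{t3,t5,t7}} U14={{t3},{t3,t5},{t3,t7},{t3,t5,t7}} U16={{t3},{t3,t5},{t3,t7},{t5,t7},{t3,t5,t7}} U23={{t2,t7},{t1,t2,t7}} U25={{t1,t2},{t1,t2,t7}} U26={{t1,t2},{t2,t7},{t1,t2,t7}} U34={{t4},{t3,t7},{t3,t5,t7}} U35={{t1,t7},{t1,t2,t7}} U36={{t7},{t1,t7},{t2,t7},{t3,t7},{t5,t7},{t1,t2,t7},{t3,t5,t7}} U46={{t3},{t3,t5},{t3,t7},{t3,t5,t7}} U56={{t1},{t1,t2},{t1,t7},{t1,t2,t7}}
  U134={{t3,t7},{t3,t5,t7}} U136={{t3,t7},{t5,t7},{t3,t5,t7}} U146={{t3},{t3,t5},{t3,t7},{t3,t5,t7}} U235={{t1,t2,t7}} U236={{t2,t7},{t1,t2,t7}} U256={{t1,t2},{t1,t2,t7}} U346={{t3,t7},{t3,t5,t7}} U356={{t1,t7},{t1,t2,t7}}
  U1346={{t3,t7},{t3,t5,t7}} U2356={{t1,t2,t7}}
components per intersection:
  U1: {{t3},{t5},{t3,t5},{t3,t7},{t5,t7},{t3,t5,t7}}
  U2: {{t2},{t1,t2},{t2,t7},{t1,t2,t7}}
  U3: {{t4}} {{t6}} {{t7},{t1,t7},{t2,t7},{t3,t7},{t5,t7},{t1,t2,t7},{t3,t5,t7}}
  U4: {{t3},{t3,t5},{t3,t7},{t3,t5,t7}} {{t4}}
  U5: {{t1},{t1,t2},{t1,t7},{t1,t2,t7}}
  U6: {{t1},{t3},{t7},{t1,t2},{t1,t7},{t2,t7},{t3,t5},{t3,t7},{t5,t7},{t1,t2,t7},{t3,t5,t7}}
  U13: {{t3,t7},{t5,t7},{t3,t5,t7}}
  U14: {{t3},{t3,t5},{t3,t7},{t3,t5,t7}}
  U16: {{t3},{t3,t5},{t3,t7},{t5,t7},{t3,t5,t7}}
  U23: {{t2,t7},{t1,t2,t7}}
  U25: {{t1,t2},{t1,t2,t7}}
  U26: {{t1,t2},{t2,t7},{t1,t2,t7}}
  U34: {{t4}} {{t3,t7},{t3,t5,t7}}
  U35: {{t1,t7},{t1,t2,t7}}
  U36: {{t7},{t1,t7},{t2,t7},{t3,t7},{t5,t7},{t1,t2,t7},{t3,t5,t7}}
  U46: {{t3},{t3,t5},{t3,t7},{t3,t5,t7}}
  U56: {{t1},{t1,t2},{t1,t7},{t1,t2,t7}}
  U134: {{t3,t7},{t3,t5,t7}}
  U136: {{t3,t7},{t5,t7},{t3,t5,t7}}
  U146: {{t3},{t3,t5},{t3,t7},{t3,t5,t7}}
  U235: {{t1,t2,t7}}
  U236: {{t2,t7},{t1,t2,t7}}
  U256: {{t1,t2},{t1,t2,t7}}
  U346: {{t3,t7},{t3,t5,t7}}
  U356: {{t1,t7},{t1,t2,t7}}
  U1346: {{t3,t7},{t3,t5,t7}}
  U2356: {{t1,t2,t7}}
C dims 9,12,8,2; δ0: rk 6, SNF 1^6; δ1: rk 6, SNF 1^6; δ2: rk 2, SNF 1^2
Ȟ^0 = (9 − 6) − 0 = 3, so Ȟ^0 ≅ Z^3
Ȟ^1 = (12 − 6) − 6 = 0, so Ȟ^1 ≅ 0
Ȟ^2 = (8 − 2) − 6 = 0, so Ȟ^2 ≅ 0


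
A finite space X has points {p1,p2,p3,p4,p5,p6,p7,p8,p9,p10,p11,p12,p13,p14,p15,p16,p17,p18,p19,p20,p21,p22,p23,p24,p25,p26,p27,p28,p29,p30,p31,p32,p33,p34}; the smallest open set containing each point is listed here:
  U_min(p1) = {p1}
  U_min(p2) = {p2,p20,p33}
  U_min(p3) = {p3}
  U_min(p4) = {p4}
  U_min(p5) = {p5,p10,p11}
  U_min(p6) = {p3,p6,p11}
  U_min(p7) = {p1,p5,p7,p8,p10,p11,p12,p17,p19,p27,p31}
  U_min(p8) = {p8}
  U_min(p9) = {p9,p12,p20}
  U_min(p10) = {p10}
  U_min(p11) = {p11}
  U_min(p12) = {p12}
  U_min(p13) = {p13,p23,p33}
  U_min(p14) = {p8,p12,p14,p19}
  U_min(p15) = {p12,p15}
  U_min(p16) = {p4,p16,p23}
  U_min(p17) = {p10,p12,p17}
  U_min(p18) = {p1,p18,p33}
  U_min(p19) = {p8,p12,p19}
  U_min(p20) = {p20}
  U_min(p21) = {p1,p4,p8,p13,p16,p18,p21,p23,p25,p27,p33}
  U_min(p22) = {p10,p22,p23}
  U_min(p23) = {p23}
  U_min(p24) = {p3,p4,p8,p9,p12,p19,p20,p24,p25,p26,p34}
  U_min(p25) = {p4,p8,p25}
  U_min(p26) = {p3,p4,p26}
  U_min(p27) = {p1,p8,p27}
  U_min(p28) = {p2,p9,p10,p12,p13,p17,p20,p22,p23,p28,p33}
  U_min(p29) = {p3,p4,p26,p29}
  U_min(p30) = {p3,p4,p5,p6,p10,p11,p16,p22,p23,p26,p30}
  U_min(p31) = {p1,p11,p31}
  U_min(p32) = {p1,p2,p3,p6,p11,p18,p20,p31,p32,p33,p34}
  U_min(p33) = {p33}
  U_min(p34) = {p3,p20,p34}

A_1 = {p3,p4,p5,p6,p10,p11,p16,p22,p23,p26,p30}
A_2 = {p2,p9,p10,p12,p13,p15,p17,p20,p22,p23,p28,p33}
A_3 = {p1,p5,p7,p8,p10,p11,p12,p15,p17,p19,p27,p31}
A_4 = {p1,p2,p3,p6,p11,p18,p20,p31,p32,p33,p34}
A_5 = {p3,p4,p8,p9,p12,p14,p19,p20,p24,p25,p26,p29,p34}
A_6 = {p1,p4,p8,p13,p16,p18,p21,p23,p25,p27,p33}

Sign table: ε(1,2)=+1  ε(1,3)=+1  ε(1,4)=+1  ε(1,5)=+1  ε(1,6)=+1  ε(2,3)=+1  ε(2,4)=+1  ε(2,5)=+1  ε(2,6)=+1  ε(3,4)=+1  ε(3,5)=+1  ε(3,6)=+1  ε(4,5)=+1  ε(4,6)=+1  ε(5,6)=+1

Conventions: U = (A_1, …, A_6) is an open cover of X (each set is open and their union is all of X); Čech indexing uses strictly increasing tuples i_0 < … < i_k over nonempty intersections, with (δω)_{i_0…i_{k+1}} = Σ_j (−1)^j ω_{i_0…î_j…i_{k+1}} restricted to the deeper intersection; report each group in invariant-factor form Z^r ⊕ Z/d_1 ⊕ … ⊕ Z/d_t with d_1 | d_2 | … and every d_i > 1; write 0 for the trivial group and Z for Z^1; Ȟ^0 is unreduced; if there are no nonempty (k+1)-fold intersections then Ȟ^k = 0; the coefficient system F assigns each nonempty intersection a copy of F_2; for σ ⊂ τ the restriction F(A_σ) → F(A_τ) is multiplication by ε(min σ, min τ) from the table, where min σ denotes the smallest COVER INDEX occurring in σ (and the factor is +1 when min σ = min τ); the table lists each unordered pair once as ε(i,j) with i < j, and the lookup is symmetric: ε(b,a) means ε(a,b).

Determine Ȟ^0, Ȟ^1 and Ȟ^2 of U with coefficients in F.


nerve of the cover:
  A12={p10,p22,p23} A13={p5,p10,p11} A14={p3,p6,p11} A15={p3,p4,p26} A16={p4,p16,p23} A23={p10,p12,p15,p17} A24={p2,p20,p33} A25={p9,p12,p20} A26={p13,p23,p33} A34={p1,p11,p31} A35={p8,p12,p19} A36={p1,p8,p27} A45={p3,p20,p34} A46={p1,p18,p33} A56={p4,p8,p25}
  A123={p10} A126={p23} A134={p11} A145={p3} A156={p4} A235={p12} A245={p20} A246={p33} A346={p1} A356={p8}
C dims 6,15,10; δ0: rk_F2 5; δ1: rk_F2 9
Ȟ^0 = (6 − 5) − 0 = 1, so Ȟ^0 ≅ Z/2
Ȟ^1 = (15 − 9) − 5 = 1, so Ȟ^1 ≅ Z/2
Ȟ^2 = (10 − 0) − 9 = 1, so Ȟ^2 ≅ Z/2

Ȟ^0 ≅ Z/2, Ȟ^1 ≅ Z/2 and Ȟ^2 ≅ Z/2


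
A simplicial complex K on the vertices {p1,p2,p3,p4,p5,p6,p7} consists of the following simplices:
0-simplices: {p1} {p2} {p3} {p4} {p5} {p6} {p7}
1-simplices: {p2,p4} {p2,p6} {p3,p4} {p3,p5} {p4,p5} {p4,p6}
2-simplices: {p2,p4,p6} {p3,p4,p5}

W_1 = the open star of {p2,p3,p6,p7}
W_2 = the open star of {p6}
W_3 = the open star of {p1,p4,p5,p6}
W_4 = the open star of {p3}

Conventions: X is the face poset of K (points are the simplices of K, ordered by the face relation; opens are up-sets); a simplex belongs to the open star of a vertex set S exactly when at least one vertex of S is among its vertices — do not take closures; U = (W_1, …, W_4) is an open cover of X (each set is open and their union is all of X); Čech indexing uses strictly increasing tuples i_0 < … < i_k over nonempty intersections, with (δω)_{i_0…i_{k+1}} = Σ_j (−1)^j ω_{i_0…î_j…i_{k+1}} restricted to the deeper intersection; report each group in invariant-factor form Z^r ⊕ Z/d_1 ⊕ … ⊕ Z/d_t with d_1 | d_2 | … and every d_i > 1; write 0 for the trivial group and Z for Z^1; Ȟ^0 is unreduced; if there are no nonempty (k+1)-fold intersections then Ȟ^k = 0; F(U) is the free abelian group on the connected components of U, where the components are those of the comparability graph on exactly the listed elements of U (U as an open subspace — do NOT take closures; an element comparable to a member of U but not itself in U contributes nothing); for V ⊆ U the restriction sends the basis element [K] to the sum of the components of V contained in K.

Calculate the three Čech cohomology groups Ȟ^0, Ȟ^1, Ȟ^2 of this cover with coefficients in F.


nerve simplices:
  W1={{p2},{p3},{p6},{p7},{p2,p4},{p2,p6},{p3,p4},{p3,p5},{p4,p6},{p2,p4,p6},{p3,p4,p5}} W2={{p6},{p2,p6},{p4,p6},{p2,p4,p6}} W3={{p1},{p4},{p5},{p6},{p2,p4},{p2,p6},{p3,p4},{p3,p5},{p4,p5},{p4,p6},{p2,p4,p6},{p3,p4,p5}} W4={{p3},{p3,p4},{p3,p5},{p3,p4,p5}}
  W12={{p6},{p2,p6},{p4,p6},{p2,p4,p6}} W13={{p6},{p2,p4},{p2,p6},{p3,p4},{p3,p5},{p4,p6},{p2,p4,p6},{p3,p4,p5}} W14={{p3},{p3,p4},{p3,p5},{p3,p4,p5}} W23={{p6},{p2,p6},{p4,p6},{p2,p4,p6}} W34={{p3,p4},{p3,p5},{p3,p4,p5}}
  W123={{p6},{p2,p6},{p4,p6},{p2,p4,p6}} W134={{p3,p4},{p3,p5},{p3,p4,p5}}
components per intersection:
  W1: {{p2},{p6},{p2,p4},{p2,p6},{p4,p6},{p2,p4,p6}} {{p3},{p3,p4},{p3,p5},{p3,p4,p5}} {{p7}}
  W2: {{p6},{p2,p6},{p4,p6},{p2,p4,p6}}
  W3: {{p1}} {{p4},{p5},{p6},{p2,p4},{p2,p6},{p3,p4},{p3,p5},{p4,p5},{p4,p6},{p2,p4,p6},{p3,p4,p5}}
  W4: {{p3},{p3,p4},{p3,p5},{p3,p4,p5}}
  W12: {{p6},{p2,p6},{p4,p6},{p2,p4,p6}}
  W13: {{p6},{p2,p4},{p2,p6},{p4,p6},{p2,p4,p6}} {{p3,p4},{p3,p5},{p3,p4,p5}}
  W14: {{p3},{p3,p4},{p3,p5},{p3,p4,p5}}
  W23: {{p6},{p2,p6},{p4,p6},{p2,p4,p6}}
  W34: {{p3,p4},{p3,p5},{p3,p4,p5}}
  W123: {{p6},{p2,p6},{p4,p6},{p2,p4,p6}}
  W134: {{p3,p4},{p3,p5},{p3,p4,p5}}
C dims 7,6,2; δ0: rk 4, SNF 1^4; δ1: rk 2, SNF 1^2
degree 0: 7−4−0 = 3 → Ȟ^0 ≅ Z^3
degree 1: 6−2−4 = 0 → Ȟ^1 ≅ 0
degree 2: 2−0−2 = 0 → Ȟ^2 ≅ 0

Ȟ^0 ≅ Z^3; Ȟ^1 ≅ 0; Ȟ^2 ≅ 0


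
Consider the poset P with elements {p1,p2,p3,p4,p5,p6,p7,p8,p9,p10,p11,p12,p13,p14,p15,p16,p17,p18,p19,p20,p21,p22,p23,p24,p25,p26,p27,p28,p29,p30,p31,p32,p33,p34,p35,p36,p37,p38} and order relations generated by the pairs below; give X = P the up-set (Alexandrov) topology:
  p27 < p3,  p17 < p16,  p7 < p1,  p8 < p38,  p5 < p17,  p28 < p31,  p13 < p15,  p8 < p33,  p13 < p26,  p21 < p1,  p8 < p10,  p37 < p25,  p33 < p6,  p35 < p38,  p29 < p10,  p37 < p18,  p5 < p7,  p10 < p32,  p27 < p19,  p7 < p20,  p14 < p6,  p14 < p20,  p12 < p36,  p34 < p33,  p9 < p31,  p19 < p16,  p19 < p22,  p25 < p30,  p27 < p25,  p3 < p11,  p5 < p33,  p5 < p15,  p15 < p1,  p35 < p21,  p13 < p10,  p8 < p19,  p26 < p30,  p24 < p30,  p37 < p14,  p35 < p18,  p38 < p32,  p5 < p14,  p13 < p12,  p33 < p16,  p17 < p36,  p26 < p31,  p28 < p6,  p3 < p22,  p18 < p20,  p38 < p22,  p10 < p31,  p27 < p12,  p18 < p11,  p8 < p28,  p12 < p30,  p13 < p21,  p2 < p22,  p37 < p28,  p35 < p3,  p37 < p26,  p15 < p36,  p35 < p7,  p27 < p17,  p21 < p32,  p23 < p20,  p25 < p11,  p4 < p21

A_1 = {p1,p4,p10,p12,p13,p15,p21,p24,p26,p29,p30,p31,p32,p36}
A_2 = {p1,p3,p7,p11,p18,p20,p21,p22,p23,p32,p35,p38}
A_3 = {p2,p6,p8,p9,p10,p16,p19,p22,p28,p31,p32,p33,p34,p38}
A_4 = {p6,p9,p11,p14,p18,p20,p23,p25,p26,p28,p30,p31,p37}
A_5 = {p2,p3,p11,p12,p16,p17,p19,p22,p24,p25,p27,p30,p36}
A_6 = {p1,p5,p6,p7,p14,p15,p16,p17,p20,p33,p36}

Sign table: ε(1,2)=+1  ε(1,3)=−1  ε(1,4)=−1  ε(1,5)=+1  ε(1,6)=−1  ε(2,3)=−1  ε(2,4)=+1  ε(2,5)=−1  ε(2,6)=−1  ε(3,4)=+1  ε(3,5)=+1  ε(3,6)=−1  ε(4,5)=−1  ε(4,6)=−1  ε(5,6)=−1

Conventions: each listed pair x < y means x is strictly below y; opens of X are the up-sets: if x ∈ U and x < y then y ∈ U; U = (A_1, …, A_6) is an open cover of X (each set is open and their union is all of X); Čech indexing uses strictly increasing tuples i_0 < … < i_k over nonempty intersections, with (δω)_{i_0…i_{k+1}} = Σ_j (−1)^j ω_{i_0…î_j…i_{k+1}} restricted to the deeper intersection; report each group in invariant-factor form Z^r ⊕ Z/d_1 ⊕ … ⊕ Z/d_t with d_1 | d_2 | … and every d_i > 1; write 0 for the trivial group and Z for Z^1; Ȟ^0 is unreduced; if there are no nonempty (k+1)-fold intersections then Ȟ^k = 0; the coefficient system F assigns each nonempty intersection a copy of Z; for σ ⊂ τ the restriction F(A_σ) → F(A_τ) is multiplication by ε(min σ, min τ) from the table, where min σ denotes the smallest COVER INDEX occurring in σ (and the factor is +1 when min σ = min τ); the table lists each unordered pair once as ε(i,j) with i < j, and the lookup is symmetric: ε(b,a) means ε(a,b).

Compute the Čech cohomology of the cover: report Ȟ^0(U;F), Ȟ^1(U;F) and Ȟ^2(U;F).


Ȟ^0 ≅ 0, Ȟ^1 ≅ Z/2, Ȟ^2 ≅ Z

nerve of the cover:
  A12={p1,p21,p32} A13={p10,p31,p32} A14={p26,p30,p31} A15={p12,p24,p30,p36} A16={p1,p15,p36} A23={p22,p32,p38} A24={p11,p18,p20,p23} A25={p3,p11,p22} A26={p1,p7,p20} A34={p6,p9,p28,p31} A35={p2,p16,p19,p22} A36={p6,p16,p33} A45={p11,p25,p30} A46={p6,p14,p20} A56={p16,p17,p36}
  A123={p32} A126={p1} A134={p31} A145={p30} A156={p36} A235={p22} A245={p11} A246={p20} A346={p6} A356={p16}
C dims 6,15,10; δ0: rk 6, SNF 1^5·2; δ1: rk 9, SNF 1^9
Ȟ^0 = (6 − 6) − 0 = 0, so Ȟ^0 ≅ 0
Ȟ^1 = (15 − 9) − 6 = 0 plus torsion [2], so Ȟ^1 ≅ Z/2
Ȟ^2 = (10 − 0) − 9 = 1, so Ȟ^2 ≅ Z


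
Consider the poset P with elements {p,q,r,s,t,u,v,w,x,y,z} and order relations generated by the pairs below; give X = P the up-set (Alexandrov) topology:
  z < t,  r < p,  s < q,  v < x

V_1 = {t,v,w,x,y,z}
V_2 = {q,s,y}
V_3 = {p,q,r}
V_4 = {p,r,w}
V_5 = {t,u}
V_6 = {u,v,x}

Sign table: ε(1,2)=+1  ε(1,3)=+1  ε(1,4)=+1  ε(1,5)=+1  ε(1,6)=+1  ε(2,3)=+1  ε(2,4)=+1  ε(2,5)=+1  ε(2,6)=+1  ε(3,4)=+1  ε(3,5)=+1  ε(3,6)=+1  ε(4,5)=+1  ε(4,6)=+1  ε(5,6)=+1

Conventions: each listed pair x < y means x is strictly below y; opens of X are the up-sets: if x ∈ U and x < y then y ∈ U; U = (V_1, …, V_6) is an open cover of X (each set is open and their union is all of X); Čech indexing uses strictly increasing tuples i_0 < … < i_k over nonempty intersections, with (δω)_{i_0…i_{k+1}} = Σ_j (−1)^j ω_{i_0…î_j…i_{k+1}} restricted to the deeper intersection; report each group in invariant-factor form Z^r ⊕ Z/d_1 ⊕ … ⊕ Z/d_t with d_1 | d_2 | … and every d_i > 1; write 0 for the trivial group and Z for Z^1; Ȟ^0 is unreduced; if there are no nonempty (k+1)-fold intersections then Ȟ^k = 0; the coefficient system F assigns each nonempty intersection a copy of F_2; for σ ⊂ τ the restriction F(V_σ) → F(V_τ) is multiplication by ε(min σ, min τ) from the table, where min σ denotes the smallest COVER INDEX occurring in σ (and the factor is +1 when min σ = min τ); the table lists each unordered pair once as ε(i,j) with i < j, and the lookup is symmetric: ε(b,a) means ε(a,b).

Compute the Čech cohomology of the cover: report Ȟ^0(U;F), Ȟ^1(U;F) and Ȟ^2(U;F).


Ȟ^0(U;F) ≅ Z/2, Ȟ^1(U;F) ≅ Z/2 ⊕ Z/2, Ȟ^2(U;F) ≅ 0

nerve of the cover:
  V12={y} V14={w} V15={t} V16={v,x} V23={q} V34={p,r} V56={u}
C dims 6,7; δ0: rk_F2 5
Ȟ^0 = (6 − 5) − 0 = 1, so Ȟ^0 ≅ Z/2
Ȟ^1 = (7 − 0) − 5 = 2, so Ȟ^1 ≅ Z/2 ⊕ Z/2
Ȟ^2 = (0 − 0) − 0 = 0, so Ȟ^2 ≅ 0


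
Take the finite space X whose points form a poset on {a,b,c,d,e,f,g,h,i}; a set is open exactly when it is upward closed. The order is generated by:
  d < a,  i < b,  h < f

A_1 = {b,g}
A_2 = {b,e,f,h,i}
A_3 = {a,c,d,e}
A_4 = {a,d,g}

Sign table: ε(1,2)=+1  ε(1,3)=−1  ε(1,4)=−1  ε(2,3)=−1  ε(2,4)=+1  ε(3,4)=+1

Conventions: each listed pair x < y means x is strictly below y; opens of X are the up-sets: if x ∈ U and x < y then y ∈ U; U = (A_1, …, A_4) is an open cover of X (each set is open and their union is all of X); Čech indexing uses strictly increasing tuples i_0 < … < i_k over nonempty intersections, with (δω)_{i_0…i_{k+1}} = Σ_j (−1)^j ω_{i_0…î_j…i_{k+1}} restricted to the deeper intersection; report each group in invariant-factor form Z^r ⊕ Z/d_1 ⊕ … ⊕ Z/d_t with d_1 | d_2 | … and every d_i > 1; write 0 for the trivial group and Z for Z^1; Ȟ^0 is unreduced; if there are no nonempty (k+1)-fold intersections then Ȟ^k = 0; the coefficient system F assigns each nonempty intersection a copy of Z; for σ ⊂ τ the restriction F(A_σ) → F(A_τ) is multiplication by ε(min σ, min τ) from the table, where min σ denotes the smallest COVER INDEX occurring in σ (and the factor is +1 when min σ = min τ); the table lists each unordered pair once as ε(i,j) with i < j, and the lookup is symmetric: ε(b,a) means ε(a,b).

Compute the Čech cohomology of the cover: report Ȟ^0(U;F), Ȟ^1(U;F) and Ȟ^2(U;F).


Ȟ^0 = Z,  Ȟ^1 = Z,  Ȟ^2 = 0

nerve of the cover:
  A12={b} A14={g} A23={e} A34={a,d}
C dims 4,4; δ0: rk 3, SNF 1^3
Ȟ^0 = (4 − 3) − 0 = 1, so Ȟ^0 ≅ Z
Ȟ^1 = (4 − 0) − 3 = 1, so Ȟ^1 ≅ Z
Ȟ^2 = (0 − 0) − 0 = 0, so Ȟ^2 ≅ 0


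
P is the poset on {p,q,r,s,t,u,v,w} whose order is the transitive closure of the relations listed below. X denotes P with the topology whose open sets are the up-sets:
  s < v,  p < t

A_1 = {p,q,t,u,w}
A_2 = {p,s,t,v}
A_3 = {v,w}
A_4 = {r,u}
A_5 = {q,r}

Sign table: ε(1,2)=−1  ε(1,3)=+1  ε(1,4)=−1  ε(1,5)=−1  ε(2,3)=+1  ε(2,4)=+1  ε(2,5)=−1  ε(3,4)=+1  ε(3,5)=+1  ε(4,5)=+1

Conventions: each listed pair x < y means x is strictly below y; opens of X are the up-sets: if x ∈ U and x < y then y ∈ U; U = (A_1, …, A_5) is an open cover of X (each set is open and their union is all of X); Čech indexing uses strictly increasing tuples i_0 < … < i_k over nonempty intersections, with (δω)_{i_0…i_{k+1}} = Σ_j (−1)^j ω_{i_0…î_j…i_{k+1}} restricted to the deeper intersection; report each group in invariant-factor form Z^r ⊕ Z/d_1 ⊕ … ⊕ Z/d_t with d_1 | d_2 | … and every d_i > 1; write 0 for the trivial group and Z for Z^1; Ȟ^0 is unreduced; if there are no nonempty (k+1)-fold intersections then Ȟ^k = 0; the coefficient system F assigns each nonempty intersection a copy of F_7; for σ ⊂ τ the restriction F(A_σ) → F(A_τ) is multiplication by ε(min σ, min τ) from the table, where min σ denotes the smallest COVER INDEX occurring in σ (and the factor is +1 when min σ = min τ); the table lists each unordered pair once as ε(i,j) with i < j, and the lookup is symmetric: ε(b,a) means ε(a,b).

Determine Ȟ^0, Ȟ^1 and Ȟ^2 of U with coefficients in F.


Ȟ^0 = 0; Ȟ^1 = Z/7; Ȟ^2 = 0

nonempty intersections:
  A12={p,t} A13={w} A14={u} A15={q} A23={v} A45={r}
C dims 5,6; δ0: rk_F7 5
Ȟ^0: (5−5)−0=0 ⇒ 0
Ȟ^1: (6−0)−5=1 ⇒ Z/7
Ȟ^2: (0−0)−0=0 ⇒ 0


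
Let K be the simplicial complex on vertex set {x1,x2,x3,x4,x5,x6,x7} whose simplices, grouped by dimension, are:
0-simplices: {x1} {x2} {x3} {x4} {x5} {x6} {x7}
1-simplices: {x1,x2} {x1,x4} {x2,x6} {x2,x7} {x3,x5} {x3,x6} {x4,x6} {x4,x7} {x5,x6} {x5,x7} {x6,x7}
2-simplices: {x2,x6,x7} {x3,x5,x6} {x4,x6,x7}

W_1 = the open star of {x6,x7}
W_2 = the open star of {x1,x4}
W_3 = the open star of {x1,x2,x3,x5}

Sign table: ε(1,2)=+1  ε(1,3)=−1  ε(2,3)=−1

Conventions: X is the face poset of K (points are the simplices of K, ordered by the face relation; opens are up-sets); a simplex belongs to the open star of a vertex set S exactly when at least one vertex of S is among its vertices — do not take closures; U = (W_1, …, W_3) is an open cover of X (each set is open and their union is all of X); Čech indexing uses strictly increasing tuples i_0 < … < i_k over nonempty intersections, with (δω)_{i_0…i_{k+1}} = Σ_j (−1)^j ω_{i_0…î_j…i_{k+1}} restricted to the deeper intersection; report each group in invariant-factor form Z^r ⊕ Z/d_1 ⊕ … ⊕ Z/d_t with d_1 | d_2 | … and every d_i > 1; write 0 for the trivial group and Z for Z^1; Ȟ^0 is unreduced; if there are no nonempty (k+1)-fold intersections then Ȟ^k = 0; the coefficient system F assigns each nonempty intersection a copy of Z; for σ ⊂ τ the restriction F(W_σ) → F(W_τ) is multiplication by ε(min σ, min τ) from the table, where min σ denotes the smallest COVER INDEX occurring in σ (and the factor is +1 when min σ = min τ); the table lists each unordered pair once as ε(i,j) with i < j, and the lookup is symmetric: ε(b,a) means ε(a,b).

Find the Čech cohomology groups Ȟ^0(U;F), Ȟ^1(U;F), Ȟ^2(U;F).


Ȟ^0 = Z, Ȟ^1 = Z and Ȟ^2 = 0

nerve simplices:
  W1={{x6},{x7},{x2,x6},{x2,x7},{x3,x6},{x4,x6},{x4,x7},{x5,x6},{x5,x7},{x6,x7},{x2,x6,x7},{x3,x5,x6},{x4,x6,x7}} W2={{x1},{x4},{x1,x2},{x1,x4},{x4,x6},{x4,x7},{x4,x6,x7}} W3={{x1},{x2},{x3},{x5},{x1,x2},{x1,x4},{x2,x6},{x2,x7},{x3,x5},{x3,x6},{x5,x6},{x5,x7},{x2,x6,x7},{x3,x5,x6}}
  W12={{x4,x6},{x4,x7},{x4,x6,x7}} W13={{x2,x6},{x2,x7},{x3,x6},{x5,x6},{x5,x7},{x2,x6,x7},{x3,x5,x6}} W23={{x1},{x1,x2},{x1,x4}}
C dims 3,3; δ0: rk 2, SNF 1^2
degree 0: 3−2−0 = 1 → Ȟ^0 ≅ Z
degree 1: 3−0−2 = 1 → Ȟ^1 ≅ Z
degree 2: 0−0−0 = 0 → Ȟ^2 ≅ 0


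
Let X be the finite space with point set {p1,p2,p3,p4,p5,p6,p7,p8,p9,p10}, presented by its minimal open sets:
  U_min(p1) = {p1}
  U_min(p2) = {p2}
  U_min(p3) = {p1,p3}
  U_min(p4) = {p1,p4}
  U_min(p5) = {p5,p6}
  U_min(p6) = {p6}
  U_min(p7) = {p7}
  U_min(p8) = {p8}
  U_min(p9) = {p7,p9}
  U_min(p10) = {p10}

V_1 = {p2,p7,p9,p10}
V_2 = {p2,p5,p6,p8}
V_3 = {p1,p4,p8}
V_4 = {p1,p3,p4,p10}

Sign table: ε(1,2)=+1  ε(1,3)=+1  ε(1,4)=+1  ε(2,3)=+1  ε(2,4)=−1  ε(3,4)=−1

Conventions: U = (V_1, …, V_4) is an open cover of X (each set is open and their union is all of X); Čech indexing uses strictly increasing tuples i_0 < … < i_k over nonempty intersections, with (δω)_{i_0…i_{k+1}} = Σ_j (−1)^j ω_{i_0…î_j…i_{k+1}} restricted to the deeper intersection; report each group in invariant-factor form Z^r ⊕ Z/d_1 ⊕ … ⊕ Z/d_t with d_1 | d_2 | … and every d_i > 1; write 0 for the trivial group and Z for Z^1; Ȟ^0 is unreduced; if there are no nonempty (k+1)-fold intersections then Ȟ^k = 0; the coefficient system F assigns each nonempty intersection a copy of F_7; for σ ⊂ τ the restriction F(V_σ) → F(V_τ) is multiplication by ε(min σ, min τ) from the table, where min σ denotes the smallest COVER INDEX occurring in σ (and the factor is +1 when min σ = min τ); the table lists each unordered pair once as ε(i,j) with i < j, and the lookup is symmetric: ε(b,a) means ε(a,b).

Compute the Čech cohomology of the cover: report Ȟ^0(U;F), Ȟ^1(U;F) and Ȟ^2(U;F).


Ȟ^0 = 0; Ȟ^1 = 0; Ȟ^2 = 0

nerve of the cover:
  V12={p2} V14={p10} V23={p8} V34={p1,p4}
C dims 4,4; δ0: rk_F7 4
Ȟ^0 = (4 − 4) − 0 = 0, so Ȟ^0 ≅ 0
Ȟ^1 = (4 − 0) − 4 = 0, so Ȟ^1 ≅ 0
Ȟ^2 = (0 − 0) − 0 = 0, so Ȟ^2 ≅ 0


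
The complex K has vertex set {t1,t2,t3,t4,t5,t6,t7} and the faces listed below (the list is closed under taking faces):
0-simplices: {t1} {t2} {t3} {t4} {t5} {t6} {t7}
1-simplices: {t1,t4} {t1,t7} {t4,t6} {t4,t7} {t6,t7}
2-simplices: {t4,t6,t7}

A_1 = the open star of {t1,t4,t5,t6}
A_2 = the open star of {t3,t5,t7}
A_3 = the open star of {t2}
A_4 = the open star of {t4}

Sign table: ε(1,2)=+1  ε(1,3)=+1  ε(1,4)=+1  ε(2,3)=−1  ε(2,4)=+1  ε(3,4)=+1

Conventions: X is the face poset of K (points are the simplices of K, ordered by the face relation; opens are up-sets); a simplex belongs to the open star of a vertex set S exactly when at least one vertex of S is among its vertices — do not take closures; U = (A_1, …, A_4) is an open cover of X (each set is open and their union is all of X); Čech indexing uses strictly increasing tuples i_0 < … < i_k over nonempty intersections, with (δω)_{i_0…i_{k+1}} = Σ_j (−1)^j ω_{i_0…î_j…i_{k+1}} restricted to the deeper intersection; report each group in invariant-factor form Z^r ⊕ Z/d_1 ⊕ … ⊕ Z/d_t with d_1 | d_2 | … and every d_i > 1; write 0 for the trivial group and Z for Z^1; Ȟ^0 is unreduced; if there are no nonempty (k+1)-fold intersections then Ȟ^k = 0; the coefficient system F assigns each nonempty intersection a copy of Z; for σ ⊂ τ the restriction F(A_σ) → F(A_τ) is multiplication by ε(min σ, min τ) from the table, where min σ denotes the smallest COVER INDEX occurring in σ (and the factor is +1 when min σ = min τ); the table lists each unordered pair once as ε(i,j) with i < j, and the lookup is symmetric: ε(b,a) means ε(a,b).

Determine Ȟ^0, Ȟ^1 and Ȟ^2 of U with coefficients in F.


Ȟ^0(U;F) ≅ Z^2,  Ȟ^1(U;F) ≅ 0,  Ȟ^2(U;F) ≅ 0

nonempty intersections:
  A1={{t1},{t4},{t5},{t6},{t1,t4},{t1,t7},{t4,t6},{t4,t7},{t6,t7},{t4,t6,t7}} A2={{t3},{t5},{t7},{t1,t7},{t4,t7},{t6,t7},{t4,t6,t7}} A3={{t2}} A4={{t4},{t1,t4},{t4,t6},{t4,t7},{t4,t6,t7}}
  A12={{t5},{t1,t7},{t4,t7},{t6,t7},{t4,t6,t7}} A14={{t4},{t1,t4},{t4,t6},{t4,t7},{t4,t6,t7}} A24={{t4,t7},{t4,t6,t7}}
  A124={{t4,t7},{t4,t6,t7}}
C dims 4,3,1; δ0: rk 2, SNF 1^2; δ1: rk 1, SNF 1^1
Ȟ^0: (4−2)−0=2 ⇒ Z^2
Ȟ^1: (3−1)−2=0 ⇒ 0
Ȟ^2: (1−0)−1=0 ⇒ 0


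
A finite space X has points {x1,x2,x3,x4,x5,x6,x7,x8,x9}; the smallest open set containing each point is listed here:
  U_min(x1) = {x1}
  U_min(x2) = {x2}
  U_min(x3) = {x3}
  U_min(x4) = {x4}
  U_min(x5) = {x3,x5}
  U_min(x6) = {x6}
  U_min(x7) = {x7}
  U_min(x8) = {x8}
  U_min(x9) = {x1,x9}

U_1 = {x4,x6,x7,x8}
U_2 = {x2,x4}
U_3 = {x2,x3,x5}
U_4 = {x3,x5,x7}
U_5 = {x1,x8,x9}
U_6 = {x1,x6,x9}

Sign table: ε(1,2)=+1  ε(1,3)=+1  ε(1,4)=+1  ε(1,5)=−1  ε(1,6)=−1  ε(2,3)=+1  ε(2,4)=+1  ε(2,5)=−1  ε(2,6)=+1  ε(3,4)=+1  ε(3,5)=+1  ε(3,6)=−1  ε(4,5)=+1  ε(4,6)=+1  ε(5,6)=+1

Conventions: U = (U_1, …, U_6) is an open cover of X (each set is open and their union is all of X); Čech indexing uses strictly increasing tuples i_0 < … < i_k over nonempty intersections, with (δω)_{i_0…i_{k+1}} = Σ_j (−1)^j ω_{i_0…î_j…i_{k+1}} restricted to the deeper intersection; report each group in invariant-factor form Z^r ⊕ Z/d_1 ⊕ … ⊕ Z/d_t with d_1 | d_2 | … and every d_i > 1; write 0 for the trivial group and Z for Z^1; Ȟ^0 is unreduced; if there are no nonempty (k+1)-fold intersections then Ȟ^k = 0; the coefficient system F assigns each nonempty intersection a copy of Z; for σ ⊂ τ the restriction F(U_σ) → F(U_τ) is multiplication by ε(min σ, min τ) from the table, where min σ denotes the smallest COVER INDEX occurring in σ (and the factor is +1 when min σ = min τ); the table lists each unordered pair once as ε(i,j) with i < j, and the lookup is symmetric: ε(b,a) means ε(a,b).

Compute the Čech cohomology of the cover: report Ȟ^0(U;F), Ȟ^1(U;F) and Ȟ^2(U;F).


Ȟ^0 = Z, Ȟ^1 = Z^2 and Ȟ^2 = 0

intersection data:
  U12={x4} U14={x7} U15={x8} U16={x6} U23={x2} U34={x3,x5} U56={x1,x9}
C dims 6,7; δ0: rk 5, SNF 1^5
Ȟ^0 = (6 − 5) − 0 = 1, so Ȟ^0 ≅ Z
Ȟ^1 = (7 − 0) − 5 = 2, so Ȟ^1 ≅ Z^2
Ȟ^2 = (0 − 0) − 0 = 0, so Ȟ^2 ≅ 0


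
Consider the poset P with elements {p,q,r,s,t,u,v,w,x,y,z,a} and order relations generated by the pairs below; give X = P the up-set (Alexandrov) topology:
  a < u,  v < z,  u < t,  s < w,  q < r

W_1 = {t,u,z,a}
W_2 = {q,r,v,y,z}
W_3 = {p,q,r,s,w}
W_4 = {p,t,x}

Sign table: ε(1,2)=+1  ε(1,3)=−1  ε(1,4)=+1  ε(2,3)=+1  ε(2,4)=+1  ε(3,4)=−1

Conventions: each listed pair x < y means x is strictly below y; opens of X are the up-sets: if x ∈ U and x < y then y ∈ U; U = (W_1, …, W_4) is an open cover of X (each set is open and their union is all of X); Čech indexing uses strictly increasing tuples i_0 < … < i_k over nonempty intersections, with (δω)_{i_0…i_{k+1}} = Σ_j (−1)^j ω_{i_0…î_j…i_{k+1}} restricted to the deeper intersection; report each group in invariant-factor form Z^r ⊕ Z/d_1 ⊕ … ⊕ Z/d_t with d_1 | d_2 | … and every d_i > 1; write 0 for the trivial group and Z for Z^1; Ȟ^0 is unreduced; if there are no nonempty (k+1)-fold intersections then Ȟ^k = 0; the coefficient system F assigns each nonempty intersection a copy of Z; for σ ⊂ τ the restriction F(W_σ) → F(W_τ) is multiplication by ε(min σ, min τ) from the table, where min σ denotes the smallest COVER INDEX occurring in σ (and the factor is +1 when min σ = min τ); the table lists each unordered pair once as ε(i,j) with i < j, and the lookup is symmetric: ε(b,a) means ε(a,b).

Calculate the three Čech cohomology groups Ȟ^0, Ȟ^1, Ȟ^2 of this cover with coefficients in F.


Ȟ^0 = 0, Ȟ^1 = Z/2 and Ȟ^2 = 0

nonempty intersections:
  W12={z} W14={t} W23={q,r} W34={p}
C dims 4,4; δ0: rk 4, SNF 1^3·2
Ȟ^0: (4−4)−0=0 ⇒ 0
Ȟ^1: (4−0)−4=0 plus torsion [2] ⇒ Z/2
Ȟ^2: (0−0)−0=0 ⇒ 0


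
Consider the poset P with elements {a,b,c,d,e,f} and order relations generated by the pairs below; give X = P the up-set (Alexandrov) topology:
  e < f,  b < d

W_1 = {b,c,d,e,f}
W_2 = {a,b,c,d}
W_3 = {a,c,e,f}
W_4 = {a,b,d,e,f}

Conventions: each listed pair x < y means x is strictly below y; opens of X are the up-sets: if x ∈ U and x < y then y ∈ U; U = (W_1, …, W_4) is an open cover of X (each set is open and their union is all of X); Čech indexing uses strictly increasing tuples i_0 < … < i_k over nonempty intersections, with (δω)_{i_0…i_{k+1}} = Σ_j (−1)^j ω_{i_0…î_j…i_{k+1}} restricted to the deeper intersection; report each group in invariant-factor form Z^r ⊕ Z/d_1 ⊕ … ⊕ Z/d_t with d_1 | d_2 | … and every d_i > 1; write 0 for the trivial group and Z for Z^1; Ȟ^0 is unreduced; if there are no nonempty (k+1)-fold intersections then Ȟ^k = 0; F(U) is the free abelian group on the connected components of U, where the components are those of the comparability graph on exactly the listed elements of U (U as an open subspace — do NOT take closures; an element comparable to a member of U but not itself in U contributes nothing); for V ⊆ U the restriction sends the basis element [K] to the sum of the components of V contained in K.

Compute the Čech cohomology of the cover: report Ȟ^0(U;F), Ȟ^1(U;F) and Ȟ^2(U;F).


intersection data:
  W12={b,c,d} W13={c,e,f} W14={b,d,e,f} W23={a,c} W24={a,b,d} W34={a,e,f}
  W123={c} W124={b,d} W134={e,f} W234={a}
components per intersection:
  W1: {b,d} {c} {e,f}
  W2: {a} {b,d} {c}
  W3: {a} {c} {e,f}
  W4: {a} {b,d} {e,f}
  W12: {b,d} {c}
  W13: {c} {e,f}
  W14: {b,d} {e,f}
  W23: {a} {c}
  W24: {a} {b,d}
  W34: {a} {e,f}
  W123: {c}
  W124: {b,d}
  W134: {e,f}
  W234: {a}
C dims 12,12,4; δ0: rk 8, SNF 1^8; δ1: rk 4, SNF 1^4
Ȟ^0 = (12 − 8) − 0 = 4, so Ȟ^0 ≅ Z^4
Ȟ^1 = (12 − 4) − 8 = 0, so Ȟ^1 ≅ 0
Ȟ^2 = (4 − 0) − 4 = 0, so Ȟ^2 ≅ 0

Ȟ^0(U;F) ≅ Z^4, Ȟ^1(U;F) ≅ 0, Ȟ^2(U;F) ≅ 0


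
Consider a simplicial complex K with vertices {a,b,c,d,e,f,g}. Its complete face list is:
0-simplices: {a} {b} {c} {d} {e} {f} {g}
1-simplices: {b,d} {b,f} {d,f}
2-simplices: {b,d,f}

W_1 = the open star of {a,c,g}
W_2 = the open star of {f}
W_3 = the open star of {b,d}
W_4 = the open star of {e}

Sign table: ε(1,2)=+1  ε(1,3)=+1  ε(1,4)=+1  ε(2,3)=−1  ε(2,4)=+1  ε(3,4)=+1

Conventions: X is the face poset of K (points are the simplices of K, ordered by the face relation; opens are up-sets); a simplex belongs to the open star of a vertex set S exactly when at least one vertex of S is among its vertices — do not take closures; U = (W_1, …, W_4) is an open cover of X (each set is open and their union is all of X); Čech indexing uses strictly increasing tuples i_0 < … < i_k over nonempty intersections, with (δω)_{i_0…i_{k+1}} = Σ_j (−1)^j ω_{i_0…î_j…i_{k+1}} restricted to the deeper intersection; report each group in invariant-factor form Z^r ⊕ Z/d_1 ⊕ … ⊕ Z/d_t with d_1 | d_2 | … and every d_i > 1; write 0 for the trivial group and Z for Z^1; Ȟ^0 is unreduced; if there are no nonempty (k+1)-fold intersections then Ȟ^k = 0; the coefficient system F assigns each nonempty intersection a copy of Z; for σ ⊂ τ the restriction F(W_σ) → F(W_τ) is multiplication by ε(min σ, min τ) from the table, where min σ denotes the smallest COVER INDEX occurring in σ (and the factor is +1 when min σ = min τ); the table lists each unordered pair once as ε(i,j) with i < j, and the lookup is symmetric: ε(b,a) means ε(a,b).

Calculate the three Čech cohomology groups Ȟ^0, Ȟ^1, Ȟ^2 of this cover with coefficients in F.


Ȟ^0 = Z^3,  Ȟ^1 = 0,  Ȟ^2 = 0

cover nerve:
  W1={{a},{c},{g}} W2={{f},{b,f},{d,f},{b,d,f}} W3={{b},{d},{b,d},{b,f},{d,f},{b,d,f}} W4={{e}}
  W23={{b,f},{d,f},{b,d,f}}
C dims 4,1; δ0: rk 1, SNF 1^1
Ȟ^0: (4−1)−0=3 ⇒ Z^3
Ȟ^1: (1−0)−1=0 ⇒ 0
Ȟ^2: (0−0)−0=0 ⇒ 0
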